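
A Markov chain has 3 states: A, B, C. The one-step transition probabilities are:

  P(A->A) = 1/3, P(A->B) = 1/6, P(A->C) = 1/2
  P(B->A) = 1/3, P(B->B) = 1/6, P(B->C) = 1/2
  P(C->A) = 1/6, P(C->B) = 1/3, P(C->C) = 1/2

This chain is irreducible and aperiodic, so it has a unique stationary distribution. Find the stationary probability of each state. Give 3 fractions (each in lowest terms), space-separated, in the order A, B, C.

Answer: 1/4 1/4 1/2

Derivation:
The stationary distribution satisfies pi = pi * P, i.e.:
  pi_A = 1/3*pi_A + 1/3*pi_B + 1/6*pi_C
  pi_B = 1/6*pi_A + 1/6*pi_B + 1/3*pi_C
  pi_C = 1/2*pi_A + 1/2*pi_B + 1/2*pi_C
with normalization: pi_A + pi_B + pi_C = 1.

Using the first 2 balance equations plus normalization, the linear system A*pi = b is:
  [-2/3, 1/3, 1/6] . pi = 0
  [1/6, -5/6, 1/3] . pi = 0
  [1, 1, 1] . pi = 1

Solving yields:
  pi_A = 1/4
  pi_B = 1/4
  pi_C = 1/2

Verification (pi * P):
  1/4*1/3 + 1/4*1/3 + 1/2*1/6 = 1/4 = pi_A  (ok)
  1/4*1/6 + 1/4*1/6 + 1/2*1/3 = 1/4 = pi_B  (ok)
  1/4*1/2 + 1/4*1/2 + 1/2*1/2 = 1/2 = pi_C  (ok)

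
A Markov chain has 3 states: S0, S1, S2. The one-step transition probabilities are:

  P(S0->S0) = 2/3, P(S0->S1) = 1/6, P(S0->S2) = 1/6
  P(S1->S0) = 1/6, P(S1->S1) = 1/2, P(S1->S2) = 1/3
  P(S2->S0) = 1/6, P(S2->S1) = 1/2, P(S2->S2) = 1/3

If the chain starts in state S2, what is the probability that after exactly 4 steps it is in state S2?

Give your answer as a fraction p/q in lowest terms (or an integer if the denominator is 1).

Computing P^4 by repeated multiplication:
P^1 =
  S0: [2/3, 1/6, 1/6]
  S1: [1/6, 1/2, 1/3]
  S2: [1/6, 1/2, 1/3]
P^2 =
  S0: [1/2, 5/18, 2/9]
  S1: [1/4, 4/9, 11/36]
  S2: [1/4, 4/9, 11/36]
P^3 =
  S0: [5/12, 1/3, 1/4]
  S1: [7/24, 5/12, 7/24]
  S2: [7/24, 5/12, 7/24]
P^4 =
  S0: [3/8, 13/36, 19/72]
  S1: [5/16, 29/72, 41/144]
  S2: [5/16, 29/72, 41/144]

(P^4)[S2 -> S2] = 41/144

Answer: 41/144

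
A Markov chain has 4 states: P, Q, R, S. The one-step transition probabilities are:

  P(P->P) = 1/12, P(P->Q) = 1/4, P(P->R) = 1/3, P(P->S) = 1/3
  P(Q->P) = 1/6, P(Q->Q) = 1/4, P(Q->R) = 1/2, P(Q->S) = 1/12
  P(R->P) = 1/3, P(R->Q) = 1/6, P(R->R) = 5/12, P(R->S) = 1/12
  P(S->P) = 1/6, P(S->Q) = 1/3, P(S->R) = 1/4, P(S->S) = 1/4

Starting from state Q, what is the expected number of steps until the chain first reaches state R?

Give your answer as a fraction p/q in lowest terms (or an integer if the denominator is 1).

Let h_i = expected steps to first reach R from state i.
Boundary: h_R = 0.
First-step equations for the other states:
  h_P = 1 + 1/12*h_P + 1/4*h_Q + 1/3*h_R + 1/3*h_S
  h_Q = 1 + 1/6*h_P + 1/4*h_Q + 1/2*h_R + 1/12*h_S
  h_S = 1 + 1/6*h_P + 1/3*h_Q + 1/4*h_R + 1/4*h_S

Substituting h_R = 0 and rearranging gives the linear system (I - Q) h = 1:
  [11/12, -1/4, -1/3] . (h_P, h_Q, h_S) = 1
  [-1/6, 3/4, -1/12] . (h_P, h_Q, h_S) = 1
  [-1/6, -1/3, 3/4] . (h_P, h_Q, h_S) = 1

Solving yields:
  h_P = 1908/683
  h_Q = 1560/683
  h_S = 2028/683

Starting state is Q, so the expected hitting time is h_Q = 1560/683.

Answer: 1560/683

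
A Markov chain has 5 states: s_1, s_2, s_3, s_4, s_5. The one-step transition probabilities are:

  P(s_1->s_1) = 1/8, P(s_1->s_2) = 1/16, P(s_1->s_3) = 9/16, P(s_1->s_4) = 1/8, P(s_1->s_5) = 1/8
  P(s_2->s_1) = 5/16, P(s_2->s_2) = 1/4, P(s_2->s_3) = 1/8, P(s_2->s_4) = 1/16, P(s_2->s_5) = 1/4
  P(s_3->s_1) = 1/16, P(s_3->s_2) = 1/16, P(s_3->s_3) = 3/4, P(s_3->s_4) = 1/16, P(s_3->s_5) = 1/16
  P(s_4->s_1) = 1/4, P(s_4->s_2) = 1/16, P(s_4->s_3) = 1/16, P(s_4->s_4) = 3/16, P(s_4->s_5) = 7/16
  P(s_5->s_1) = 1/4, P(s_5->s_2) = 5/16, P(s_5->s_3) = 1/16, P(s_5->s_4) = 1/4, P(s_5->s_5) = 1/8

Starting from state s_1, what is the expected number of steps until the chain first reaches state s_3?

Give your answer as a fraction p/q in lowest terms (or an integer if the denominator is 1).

Let h_i = expected steps to first reach s_3 from state i.
Boundary: h_s_3 = 0.
First-step equations for the other states:
  h_s_1 = 1 + 1/8*h_s_1 + 1/16*h_s_2 + 9/16*h_s_3 + 1/8*h_s_4 + 1/8*h_s_5
  h_s_2 = 1 + 5/16*h_s_1 + 1/4*h_s_2 + 1/8*h_s_3 + 1/16*h_s_4 + 1/4*h_s_5
  h_s_4 = 1 + 1/4*h_s_1 + 1/16*h_s_2 + 1/16*h_s_3 + 3/16*h_s_4 + 7/16*h_s_5
  h_s_5 = 1 + 1/4*h_s_1 + 5/16*h_s_2 + 1/16*h_s_3 + 1/4*h_s_4 + 1/8*h_s_5

Substituting h_s_3 = 0 and rearranging gives the linear system (I - Q) h = 1:
  [7/8, -1/16, -1/8, -1/8] . (h_s_1, h_s_2, h_s_4, h_s_5) = 1
  [-5/16, 3/4, -1/16, -1/4] . (h_s_1, h_s_2, h_s_4, h_s_5) = 1
  [-1/4, -1/16, 13/16, -7/16] . (h_s_1, h_s_2, h_s_4, h_s_5) = 1
  [-1/4, -5/16, -1/4, 7/8] . (h_s_1, h_s_2, h_s_4, h_s_5) = 1

Solving yields:
  h_s_1 = 5780/1933
  h_s_2 = 9208/1933
  h_s_4 = 10300/1933
  h_s_5 = 10092/1933

Starting state is s_1, so the expected hitting time is h_s_1 = 5780/1933.

Answer: 5780/1933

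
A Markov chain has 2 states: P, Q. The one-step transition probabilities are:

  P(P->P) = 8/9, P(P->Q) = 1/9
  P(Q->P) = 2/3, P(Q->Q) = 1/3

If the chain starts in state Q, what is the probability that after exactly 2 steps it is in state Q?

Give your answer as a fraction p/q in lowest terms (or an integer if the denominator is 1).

Answer: 5/27

Derivation:
Computing P^2 by repeated multiplication:
P^1 =
  P: [8/9, 1/9]
  Q: [2/3, 1/3]
P^2 =
  P: [70/81, 11/81]
  Q: [22/27, 5/27]

(P^2)[Q -> Q] = 5/27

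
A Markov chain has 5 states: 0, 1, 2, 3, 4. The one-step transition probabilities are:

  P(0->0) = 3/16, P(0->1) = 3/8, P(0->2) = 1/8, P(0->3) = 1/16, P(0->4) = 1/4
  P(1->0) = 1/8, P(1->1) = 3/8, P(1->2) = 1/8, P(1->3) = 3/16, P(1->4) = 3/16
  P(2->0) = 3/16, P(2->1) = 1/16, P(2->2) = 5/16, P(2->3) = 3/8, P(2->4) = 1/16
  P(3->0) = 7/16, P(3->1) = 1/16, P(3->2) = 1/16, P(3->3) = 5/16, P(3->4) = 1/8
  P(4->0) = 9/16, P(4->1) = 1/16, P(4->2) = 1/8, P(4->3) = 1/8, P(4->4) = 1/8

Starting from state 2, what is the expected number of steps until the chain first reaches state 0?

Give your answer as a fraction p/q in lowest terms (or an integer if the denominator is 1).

Answer: 11396/3391

Derivation:
Let h_i = expected steps to first reach 0 from state i.
Boundary: h_0 = 0.
First-step equations for the other states:
  h_1 = 1 + 1/8*h_0 + 3/8*h_1 + 1/8*h_2 + 3/16*h_3 + 3/16*h_4
  h_2 = 1 + 3/16*h_0 + 1/16*h_1 + 5/16*h_2 + 3/8*h_3 + 1/16*h_4
  h_3 = 1 + 7/16*h_0 + 1/16*h_1 + 1/16*h_2 + 5/16*h_3 + 1/8*h_4
  h_4 = 1 + 9/16*h_0 + 1/16*h_1 + 1/8*h_2 + 1/8*h_3 + 1/8*h_4

Substituting h_0 = 0 and rearranging gives the linear system (I - Q) h = 1:
  [5/8, -1/8, -3/16, -3/16] . (h_1, h_2, h_3, h_4) = 1
  [-1/16, 11/16, -3/8, -1/16] . (h_1, h_2, h_3, h_4) = 1
  [-1/16, -1/16, 11/16, -1/8] . (h_1, h_2, h_3, h_4) = 1
  [-1/16, -1/8, -1/8, 7/8] . (h_1, h_2, h_3, h_4) = 1

Solving yields:
  h_1 = 12536/3391
  h_2 = 11396/3391
  h_3 = 8492/3391
  h_4 = 7612/3391

Starting state is 2, so the expected hitting time is h_2 = 11396/3391.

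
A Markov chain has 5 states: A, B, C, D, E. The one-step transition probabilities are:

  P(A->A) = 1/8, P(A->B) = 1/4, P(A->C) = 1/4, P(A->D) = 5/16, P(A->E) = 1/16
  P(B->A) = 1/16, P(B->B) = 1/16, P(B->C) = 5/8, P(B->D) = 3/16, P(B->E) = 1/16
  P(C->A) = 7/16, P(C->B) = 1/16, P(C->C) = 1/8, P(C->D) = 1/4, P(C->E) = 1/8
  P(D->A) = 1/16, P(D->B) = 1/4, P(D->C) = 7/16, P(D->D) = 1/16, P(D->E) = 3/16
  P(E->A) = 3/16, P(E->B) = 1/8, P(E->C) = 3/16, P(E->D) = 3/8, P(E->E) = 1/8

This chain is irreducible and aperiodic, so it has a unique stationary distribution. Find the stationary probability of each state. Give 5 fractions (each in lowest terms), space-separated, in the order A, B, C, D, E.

The stationary distribution satisfies pi = pi * P, i.e.:
  pi_A = 1/8*pi_A + 1/16*pi_B + 7/16*pi_C + 1/16*pi_D + 3/16*pi_E
  pi_B = 1/4*pi_A + 1/16*pi_B + 1/16*pi_C + 1/4*pi_D + 1/8*pi_E
  pi_C = 1/4*pi_A + 5/8*pi_B + 1/8*pi_C + 7/16*pi_D + 3/16*pi_E
  pi_D = 5/16*pi_A + 3/16*pi_B + 1/4*pi_C + 1/16*pi_D + 3/8*pi_E
  pi_E = 1/16*pi_A + 1/16*pi_B + 1/8*pi_C + 3/16*pi_D + 1/8*pi_E
with normalization: pi_A + pi_B + pi_C + pi_D + pi_E = 1.

Using the first 4 balance equations plus normalization, the linear system A*pi = b is:
  [-7/8, 1/16, 7/16, 1/16, 3/16] . pi = 0
  [1/4, -15/16, 1/16, 1/4, 1/8] . pi = 0
  [1/4, 5/8, -7/8, 7/16, 3/16] . pi = 0
  [5/16, 3/16, 1/4, -15/16, 3/8] . pi = 0
  [1, 1, 1, 1, 1] . pi = 1

Solving yields:
  pi_A = 3673/18037
  pi_B = 2711/18037
  pi_C = 5473/18037
  pi_D = 4070/18037
  pi_E = 2110/18037

Verification (pi * P):
  3673/18037*1/8 + 2711/18037*1/16 + 5473/18037*7/16 + 4070/18037*1/16 + 2110/18037*3/16 = 3673/18037 = pi_A  (ok)
  3673/18037*1/4 + 2711/18037*1/16 + 5473/18037*1/16 + 4070/18037*1/4 + 2110/18037*1/8 = 2711/18037 = pi_B  (ok)
  3673/18037*1/4 + 2711/18037*5/8 + 5473/18037*1/8 + 4070/18037*7/16 + 2110/18037*3/16 = 5473/18037 = pi_C  (ok)
  3673/18037*5/16 + 2711/18037*3/16 + 5473/18037*1/4 + 4070/18037*1/16 + 2110/18037*3/8 = 4070/18037 = pi_D  (ok)
  3673/18037*1/16 + 2711/18037*1/16 + 5473/18037*1/8 + 4070/18037*3/16 + 2110/18037*1/8 = 2110/18037 = pi_E  (ok)

Answer: 3673/18037 2711/18037 5473/18037 4070/18037 2110/18037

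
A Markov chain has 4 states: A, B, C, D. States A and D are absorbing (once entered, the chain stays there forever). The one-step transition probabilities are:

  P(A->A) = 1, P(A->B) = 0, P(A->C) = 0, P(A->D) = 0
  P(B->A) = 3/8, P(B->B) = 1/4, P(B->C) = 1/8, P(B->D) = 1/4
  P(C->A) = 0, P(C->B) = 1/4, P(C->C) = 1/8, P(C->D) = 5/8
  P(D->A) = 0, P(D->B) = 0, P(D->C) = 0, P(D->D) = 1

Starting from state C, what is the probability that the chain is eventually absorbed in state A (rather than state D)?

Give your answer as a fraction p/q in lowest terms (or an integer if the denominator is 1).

Let a_i = P(absorbed in A | start in state i).
Boundary conditions: a_A = 1, a_D = 0.
For each transient state i, a_i = sum_j P(i->j) * a_j:
  a_B = 3/8*a_A + 1/4*a_B + 1/8*a_C + 1/4*a_D
  a_C = 0*a_A + 1/4*a_B + 1/8*a_C + 5/8*a_D

Substituting a_A = 1 and a_D = 0, rearrange to (I - Q) a = r where r[i] = P(i -> A):
  [3/4, -1/8] . (a_B, a_C) = 3/8
  [-1/4, 7/8] . (a_B, a_C) = 0

Solving yields:
  a_B = 21/40
  a_C = 3/20

Starting state is C, so the absorption probability is a_C = 3/20.

Answer: 3/20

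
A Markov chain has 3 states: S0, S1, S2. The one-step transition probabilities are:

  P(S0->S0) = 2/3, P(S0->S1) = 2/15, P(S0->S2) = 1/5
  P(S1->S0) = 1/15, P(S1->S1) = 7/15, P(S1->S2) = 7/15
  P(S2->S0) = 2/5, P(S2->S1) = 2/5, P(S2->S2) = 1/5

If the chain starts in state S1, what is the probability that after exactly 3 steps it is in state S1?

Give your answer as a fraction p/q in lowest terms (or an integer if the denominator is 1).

Answer: 1207/3375

Derivation:
Computing P^3 by repeated multiplication:
P^1 =
  S0: [2/3, 2/15, 1/5]
  S1: [1/15, 7/15, 7/15]
  S2: [2/5, 2/5, 1/5]
P^2 =
  S0: [8/15, 52/225, 53/225]
  S1: [59/225, 31/75, 73/225]
  S2: [28/75, 8/25, 23/75]
P^3 =
  S0: [314/675, 922/3375, 883/3375]
  S1: [1121/3375, 1207/3375, 349/1125]
  S2: [442/1125, 362/1125, 107/375]

(P^3)[S1 -> S1] = 1207/3375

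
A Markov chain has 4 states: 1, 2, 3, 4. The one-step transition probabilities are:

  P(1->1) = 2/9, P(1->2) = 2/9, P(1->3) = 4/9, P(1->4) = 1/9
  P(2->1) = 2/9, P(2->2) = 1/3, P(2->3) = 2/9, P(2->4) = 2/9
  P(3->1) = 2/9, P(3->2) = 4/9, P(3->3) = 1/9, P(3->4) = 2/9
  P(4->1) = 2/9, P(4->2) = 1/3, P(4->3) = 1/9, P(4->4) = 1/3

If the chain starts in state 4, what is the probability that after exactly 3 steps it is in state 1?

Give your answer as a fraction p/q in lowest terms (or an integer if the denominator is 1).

Computing P^3 by repeated multiplication:
P^1 =
  1: [2/9, 2/9, 4/9, 1/9]
  2: [2/9, 1/3, 2/9, 2/9]
  3: [2/9, 4/9, 1/9, 2/9]
  4: [2/9, 1/3, 1/9, 1/3]
P^2 =
  1: [2/9, 29/81, 17/81, 17/81]
  2: [2/9, 1/3, 2/9, 2/9]
  3: [2/9, 26/81, 19/81, 2/9]
  4: [2/9, 26/81, 2/9, 19/81]
P^3 =
  1: [2/9, 242/729, 164/729, 161/729]
  2: [2/9, 1/3, 2/9, 2/9]
  3: [2/9, 244/729, 161/729, 2/9]
  4: [2/9, 1/3, 161/729, 163/729]

(P^3)[4 -> 1] = 2/9

Answer: 2/9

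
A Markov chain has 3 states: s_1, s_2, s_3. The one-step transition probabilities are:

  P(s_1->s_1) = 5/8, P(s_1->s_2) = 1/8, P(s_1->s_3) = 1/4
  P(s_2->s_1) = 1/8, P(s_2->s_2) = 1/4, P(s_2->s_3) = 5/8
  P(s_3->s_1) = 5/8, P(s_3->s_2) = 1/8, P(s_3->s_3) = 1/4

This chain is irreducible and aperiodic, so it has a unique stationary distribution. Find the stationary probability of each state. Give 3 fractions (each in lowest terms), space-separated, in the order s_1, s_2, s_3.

Answer: 31/56 1/7 17/56

Derivation:
The stationary distribution satisfies pi = pi * P, i.e.:
  pi_s_1 = 5/8*pi_s_1 + 1/8*pi_s_2 + 5/8*pi_s_3
  pi_s_2 = 1/8*pi_s_1 + 1/4*pi_s_2 + 1/8*pi_s_3
  pi_s_3 = 1/4*pi_s_1 + 5/8*pi_s_2 + 1/4*pi_s_3
with normalization: pi_s_1 + pi_s_2 + pi_s_3 = 1.

Using the first 2 balance equations plus normalization, the linear system A*pi = b is:
  [-3/8, 1/8, 5/8] . pi = 0
  [1/8, -3/4, 1/8] . pi = 0
  [1, 1, 1] . pi = 1

Solving yields:
  pi_s_1 = 31/56
  pi_s_2 = 1/7
  pi_s_3 = 17/56

Verification (pi * P):
  31/56*5/8 + 1/7*1/8 + 17/56*5/8 = 31/56 = pi_s_1  (ok)
  31/56*1/8 + 1/7*1/4 + 17/56*1/8 = 1/7 = pi_s_2  (ok)
  31/56*1/4 + 1/7*5/8 + 17/56*1/4 = 17/56 = pi_s_3  (ok)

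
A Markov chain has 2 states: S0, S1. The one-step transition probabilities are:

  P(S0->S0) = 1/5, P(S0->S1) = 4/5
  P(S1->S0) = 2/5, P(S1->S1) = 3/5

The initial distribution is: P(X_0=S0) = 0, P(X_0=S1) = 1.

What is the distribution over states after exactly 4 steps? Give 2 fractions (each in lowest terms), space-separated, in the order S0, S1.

Answer: 208/625 417/625

Derivation:
Propagating the distribution step by step (d_{t+1} = d_t * P):
d_0 = (S0=0, S1=1)
  d_1[S0] = 0*1/5 + 1*2/5 = 2/5
  d_1[S1] = 0*4/5 + 1*3/5 = 3/5
d_1 = (S0=2/5, S1=3/5)
  d_2[S0] = 2/5*1/5 + 3/5*2/5 = 8/25
  d_2[S1] = 2/5*4/5 + 3/5*3/5 = 17/25
d_2 = (S0=8/25, S1=17/25)
  d_3[S0] = 8/25*1/5 + 17/25*2/5 = 42/125
  d_3[S1] = 8/25*4/5 + 17/25*3/5 = 83/125
d_3 = (S0=42/125, S1=83/125)
  d_4[S0] = 42/125*1/5 + 83/125*2/5 = 208/625
  d_4[S1] = 42/125*4/5 + 83/125*3/5 = 417/625
d_4 = (S0=208/625, S1=417/625)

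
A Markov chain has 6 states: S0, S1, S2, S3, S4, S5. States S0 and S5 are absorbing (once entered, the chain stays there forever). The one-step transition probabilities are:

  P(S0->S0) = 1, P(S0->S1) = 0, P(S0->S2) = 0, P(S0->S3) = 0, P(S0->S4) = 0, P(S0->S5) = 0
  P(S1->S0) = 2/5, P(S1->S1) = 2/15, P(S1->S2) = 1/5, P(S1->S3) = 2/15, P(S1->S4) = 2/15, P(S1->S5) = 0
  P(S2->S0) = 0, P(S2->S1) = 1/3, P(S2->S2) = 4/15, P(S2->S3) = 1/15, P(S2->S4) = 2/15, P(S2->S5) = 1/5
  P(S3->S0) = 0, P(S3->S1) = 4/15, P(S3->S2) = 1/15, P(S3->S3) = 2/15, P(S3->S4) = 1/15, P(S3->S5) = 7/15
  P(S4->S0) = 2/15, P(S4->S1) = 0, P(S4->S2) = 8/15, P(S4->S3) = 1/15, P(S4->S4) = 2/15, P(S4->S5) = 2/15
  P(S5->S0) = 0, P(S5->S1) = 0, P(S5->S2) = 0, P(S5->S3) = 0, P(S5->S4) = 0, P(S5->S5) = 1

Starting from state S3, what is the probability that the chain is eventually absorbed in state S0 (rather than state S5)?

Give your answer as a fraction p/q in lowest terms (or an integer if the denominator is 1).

Let a_i = P(absorbed in S0 | start in state i).
Boundary conditions: a_S0 = 1, a_S5 = 0.
For each transient state i, a_i = sum_j P(i->j) * a_j:
  a_S1 = 2/5*a_S0 + 2/15*a_S1 + 1/5*a_S2 + 2/15*a_S3 + 2/15*a_S4 + 0*a_S5
  a_S2 = 0*a_S0 + 1/3*a_S1 + 4/15*a_S2 + 1/15*a_S3 + 2/15*a_S4 + 1/5*a_S5
  a_S3 = 0*a_S0 + 4/15*a_S1 + 1/15*a_S2 + 2/15*a_S3 + 1/15*a_S4 + 7/15*a_S5
  a_S4 = 2/15*a_S0 + 0*a_S1 + 8/15*a_S2 + 1/15*a_S3 + 2/15*a_S4 + 2/15*a_S5

Substituting a_S0 = 1 and a_S5 = 0, rearrange to (I - Q) a = r where r[i] = P(i -> S0):
  [13/15, -1/5, -2/15, -2/15] . (a_S1, a_S2, a_S3, a_S4) = 2/5
  [-1/3, 11/15, -1/15, -2/15] . (a_S1, a_S2, a_S3, a_S4) = 0
  [-4/15, -1/15, 13/15, -1/15] . (a_S1, a_S2, a_S3, a_S4) = 0
  [0, -8/15, -1/15, 13/15] . (a_S1, a_S2, a_S3, a_S4) = 2/15

Solving yields:
  a_S1 = 10484/15893
  a_S2 = 6366/15893
  a_S3 = 4230/15893
  a_S4 = 6688/15893

Starting state is S3, so the absorption probability is a_S3 = 4230/15893.

Answer: 4230/15893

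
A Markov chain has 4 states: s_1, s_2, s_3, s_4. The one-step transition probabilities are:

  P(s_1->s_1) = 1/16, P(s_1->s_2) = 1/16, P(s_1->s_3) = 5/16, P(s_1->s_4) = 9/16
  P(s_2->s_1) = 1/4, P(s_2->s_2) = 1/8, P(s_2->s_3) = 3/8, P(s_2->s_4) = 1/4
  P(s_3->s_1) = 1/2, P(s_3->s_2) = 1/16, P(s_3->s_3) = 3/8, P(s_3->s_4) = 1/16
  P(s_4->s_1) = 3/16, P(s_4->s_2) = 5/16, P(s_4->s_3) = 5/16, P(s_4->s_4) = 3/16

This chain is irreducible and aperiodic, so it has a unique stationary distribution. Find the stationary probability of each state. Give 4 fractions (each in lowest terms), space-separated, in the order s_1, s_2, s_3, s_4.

Answer: 711/2641 355/2641 904/2641 671/2641

Derivation:
The stationary distribution satisfies pi = pi * P, i.e.:
  pi_s_1 = 1/16*pi_s_1 + 1/4*pi_s_2 + 1/2*pi_s_3 + 3/16*pi_s_4
  pi_s_2 = 1/16*pi_s_1 + 1/8*pi_s_2 + 1/16*pi_s_3 + 5/16*pi_s_4
  pi_s_3 = 5/16*pi_s_1 + 3/8*pi_s_2 + 3/8*pi_s_3 + 5/16*pi_s_4
  pi_s_4 = 9/16*pi_s_1 + 1/4*pi_s_2 + 1/16*pi_s_3 + 3/16*pi_s_4
with normalization: pi_s_1 + pi_s_2 + pi_s_3 + pi_s_4 = 1.

Using the first 3 balance equations plus normalization, the linear system A*pi = b is:
  [-15/16, 1/4, 1/2, 3/16] . pi = 0
  [1/16, -7/8, 1/16, 5/16] . pi = 0
  [5/16, 3/8, -5/8, 5/16] . pi = 0
  [1, 1, 1, 1] . pi = 1

Solving yields:
  pi_s_1 = 711/2641
  pi_s_2 = 355/2641
  pi_s_3 = 904/2641
  pi_s_4 = 671/2641

Verification (pi * P):
  711/2641*1/16 + 355/2641*1/4 + 904/2641*1/2 + 671/2641*3/16 = 711/2641 = pi_s_1  (ok)
  711/2641*1/16 + 355/2641*1/8 + 904/2641*1/16 + 671/2641*5/16 = 355/2641 = pi_s_2  (ok)
  711/2641*5/16 + 355/2641*3/8 + 904/2641*3/8 + 671/2641*5/16 = 904/2641 = pi_s_3  (ok)
  711/2641*9/16 + 355/2641*1/4 + 904/2641*1/16 + 671/2641*3/16 = 671/2641 = pi_s_4  (ok)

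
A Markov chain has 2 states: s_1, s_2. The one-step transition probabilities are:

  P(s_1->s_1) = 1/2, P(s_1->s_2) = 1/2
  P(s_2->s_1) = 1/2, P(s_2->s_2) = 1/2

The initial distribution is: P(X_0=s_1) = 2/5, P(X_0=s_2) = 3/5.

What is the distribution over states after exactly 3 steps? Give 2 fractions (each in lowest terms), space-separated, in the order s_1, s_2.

Answer: 1/2 1/2

Derivation:
Propagating the distribution step by step (d_{t+1} = d_t * P):
d_0 = (s_1=2/5, s_2=3/5)
  d_1[s_1] = 2/5*1/2 + 3/5*1/2 = 1/2
  d_1[s_2] = 2/5*1/2 + 3/5*1/2 = 1/2
d_1 = (s_1=1/2, s_2=1/2)
  d_2[s_1] = 1/2*1/2 + 1/2*1/2 = 1/2
  d_2[s_2] = 1/2*1/2 + 1/2*1/2 = 1/2
d_2 = (s_1=1/2, s_2=1/2)
  d_3[s_1] = 1/2*1/2 + 1/2*1/2 = 1/2
  d_3[s_2] = 1/2*1/2 + 1/2*1/2 = 1/2
d_3 = (s_1=1/2, s_2=1/2)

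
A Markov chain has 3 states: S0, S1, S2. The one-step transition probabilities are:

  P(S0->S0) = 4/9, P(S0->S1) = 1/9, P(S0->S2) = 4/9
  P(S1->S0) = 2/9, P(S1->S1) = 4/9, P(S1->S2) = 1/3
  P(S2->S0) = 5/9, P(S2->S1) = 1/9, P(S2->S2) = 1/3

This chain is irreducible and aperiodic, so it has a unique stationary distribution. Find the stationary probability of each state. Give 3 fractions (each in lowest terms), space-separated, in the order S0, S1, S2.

Answer: 9/20 1/6 23/60

Derivation:
The stationary distribution satisfies pi = pi * P, i.e.:
  pi_S0 = 4/9*pi_S0 + 2/9*pi_S1 + 5/9*pi_S2
  pi_S1 = 1/9*pi_S0 + 4/9*pi_S1 + 1/9*pi_S2
  pi_S2 = 4/9*pi_S0 + 1/3*pi_S1 + 1/3*pi_S2
with normalization: pi_S0 + pi_S1 + pi_S2 = 1.

Using the first 2 balance equations plus normalization, the linear system A*pi = b is:
  [-5/9, 2/9, 5/9] . pi = 0
  [1/9, -5/9, 1/9] . pi = 0
  [1, 1, 1] . pi = 1

Solving yields:
  pi_S0 = 9/20
  pi_S1 = 1/6
  pi_S2 = 23/60

Verification (pi * P):
  9/20*4/9 + 1/6*2/9 + 23/60*5/9 = 9/20 = pi_S0  (ok)
  9/20*1/9 + 1/6*4/9 + 23/60*1/9 = 1/6 = pi_S1  (ok)
  9/20*4/9 + 1/6*1/3 + 23/60*1/3 = 23/60 = pi_S2  (ok)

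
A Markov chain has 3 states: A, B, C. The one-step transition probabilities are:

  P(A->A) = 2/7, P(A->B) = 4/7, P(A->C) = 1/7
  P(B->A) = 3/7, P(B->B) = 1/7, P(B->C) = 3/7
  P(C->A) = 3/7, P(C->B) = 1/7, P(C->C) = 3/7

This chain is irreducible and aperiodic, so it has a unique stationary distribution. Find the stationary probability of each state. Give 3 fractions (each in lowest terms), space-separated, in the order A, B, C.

Answer: 3/8 17/56 9/28

Derivation:
The stationary distribution satisfies pi = pi * P, i.e.:
  pi_A = 2/7*pi_A + 3/7*pi_B + 3/7*pi_C
  pi_B = 4/7*pi_A + 1/7*pi_B + 1/7*pi_C
  pi_C = 1/7*pi_A + 3/7*pi_B + 3/7*pi_C
with normalization: pi_A + pi_B + pi_C = 1.

Using the first 2 balance equations plus normalization, the linear system A*pi = b is:
  [-5/7, 3/7, 3/7] . pi = 0
  [4/7, -6/7, 1/7] . pi = 0
  [1, 1, 1] . pi = 1

Solving yields:
  pi_A = 3/8
  pi_B = 17/56
  pi_C = 9/28

Verification (pi * P):
  3/8*2/7 + 17/56*3/7 + 9/28*3/7 = 3/8 = pi_A  (ok)
  3/8*4/7 + 17/56*1/7 + 9/28*1/7 = 17/56 = pi_B  (ok)
  3/8*1/7 + 17/56*3/7 + 9/28*3/7 = 9/28 = pi_C  (ok)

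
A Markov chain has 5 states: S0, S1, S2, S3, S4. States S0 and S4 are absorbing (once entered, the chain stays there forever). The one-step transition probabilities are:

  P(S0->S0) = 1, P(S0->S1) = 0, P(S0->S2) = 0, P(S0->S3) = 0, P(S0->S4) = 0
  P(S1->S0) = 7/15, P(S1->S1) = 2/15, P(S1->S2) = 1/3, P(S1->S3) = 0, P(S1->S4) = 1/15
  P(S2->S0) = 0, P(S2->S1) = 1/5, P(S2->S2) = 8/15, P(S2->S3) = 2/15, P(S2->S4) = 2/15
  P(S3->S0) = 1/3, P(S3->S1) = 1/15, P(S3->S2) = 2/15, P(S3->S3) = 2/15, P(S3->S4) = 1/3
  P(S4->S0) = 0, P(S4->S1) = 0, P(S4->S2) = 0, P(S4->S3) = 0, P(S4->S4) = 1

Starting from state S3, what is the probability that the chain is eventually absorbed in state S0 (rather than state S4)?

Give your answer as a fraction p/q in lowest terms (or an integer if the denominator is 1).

Answer: 471/926

Derivation:
Let a_i = P(absorbed in S0 | start in state i).
Boundary conditions: a_S0 = 1, a_S4 = 0.
For each transient state i, a_i = sum_j P(i->j) * a_j:
  a_S1 = 7/15*a_S0 + 2/15*a_S1 + 1/3*a_S2 + 0*a_S3 + 1/15*a_S4
  a_S2 = 0*a_S0 + 1/5*a_S1 + 8/15*a_S2 + 2/15*a_S3 + 2/15*a_S4
  a_S3 = 1/3*a_S0 + 1/15*a_S1 + 2/15*a_S2 + 2/15*a_S3 + 1/3*a_S4

Substituting a_S0 = 1 and a_S4 = 0, rearrange to (I - Q) a = r where r[i] = P(i -> S0):
  [13/15, -1/3, 0] . (a_S1, a_S2, a_S3) = 7/15
  [-1/5, 7/15, -2/15] . (a_S1, a_S2, a_S3) = 0
  [-1/15, -2/15, 13/15] . (a_S1, a_S2, a_S3) = 1/3

Solving yields:
  a_S1 = 659/926
  a_S2 = 417/926
  a_S3 = 471/926

Starting state is S3, so the absorption probability is a_S3 = 471/926.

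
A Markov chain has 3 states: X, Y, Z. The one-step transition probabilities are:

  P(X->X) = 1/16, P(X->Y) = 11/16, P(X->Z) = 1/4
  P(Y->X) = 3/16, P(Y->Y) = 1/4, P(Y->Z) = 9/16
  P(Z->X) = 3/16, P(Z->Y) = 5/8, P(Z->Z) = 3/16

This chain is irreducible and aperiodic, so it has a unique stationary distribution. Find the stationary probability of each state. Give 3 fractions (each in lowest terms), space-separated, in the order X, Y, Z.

Answer: 1/6 61/132 49/132

Derivation:
The stationary distribution satisfies pi = pi * P, i.e.:
  pi_X = 1/16*pi_X + 3/16*pi_Y + 3/16*pi_Z
  pi_Y = 11/16*pi_X + 1/4*pi_Y + 5/8*pi_Z
  pi_Z = 1/4*pi_X + 9/16*pi_Y + 3/16*pi_Z
with normalization: pi_X + pi_Y + pi_Z = 1.

Using the first 2 balance equations plus normalization, the linear system A*pi = b is:
  [-15/16, 3/16, 3/16] . pi = 0
  [11/16, -3/4, 5/8] . pi = 0
  [1, 1, 1] . pi = 1

Solving yields:
  pi_X = 1/6
  pi_Y = 61/132
  pi_Z = 49/132

Verification (pi * P):
  1/6*1/16 + 61/132*3/16 + 49/132*3/16 = 1/6 = pi_X  (ok)
  1/6*11/16 + 61/132*1/4 + 49/132*5/8 = 61/132 = pi_Y  (ok)
  1/6*1/4 + 61/132*9/16 + 49/132*3/16 = 49/132 = pi_Z  (ok)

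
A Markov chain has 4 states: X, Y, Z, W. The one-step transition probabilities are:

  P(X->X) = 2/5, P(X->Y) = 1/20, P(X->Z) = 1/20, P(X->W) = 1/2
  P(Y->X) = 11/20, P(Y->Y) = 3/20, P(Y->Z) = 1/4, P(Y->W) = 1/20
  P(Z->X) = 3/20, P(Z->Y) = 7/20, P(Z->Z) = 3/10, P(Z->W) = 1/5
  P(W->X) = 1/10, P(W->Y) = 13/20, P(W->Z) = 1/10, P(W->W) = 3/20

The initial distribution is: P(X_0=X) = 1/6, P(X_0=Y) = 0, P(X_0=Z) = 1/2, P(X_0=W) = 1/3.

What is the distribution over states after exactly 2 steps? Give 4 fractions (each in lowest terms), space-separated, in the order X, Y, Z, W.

Propagating the distribution step by step (d_{t+1} = d_t * P):
d_0 = (X=1/6, Y=0, Z=1/2, W=1/3)
  d_1[X] = 1/6*2/5 + 0*11/20 + 1/2*3/20 + 1/3*1/10 = 7/40
  d_1[Y] = 1/6*1/20 + 0*3/20 + 1/2*7/20 + 1/3*13/20 = 2/5
  d_1[Z] = 1/6*1/20 + 0*1/4 + 1/2*3/10 + 1/3*1/10 = 23/120
  d_1[W] = 1/6*1/2 + 0*1/20 + 1/2*1/5 + 1/3*3/20 = 7/30
d_1 = (X=7/40, Y=2/5, Z=23/120, W=7/30)
  d_2[X] = 7/40*2/5 + 2/5*11/20 + 23/120*3/20 + 7/30*1/10 = 821/2400
  d_2[Y] = 7/40*1/20 + 2/5*3/20 + 23/120*7/20 + 7/30*13/20 = 23/80
  d_2[Z] = 7/40*1/20 + 2/5*1/4 + 23/120*3/10 + 7/30*1/10 = 91/480
  d_2[W] = 7/40*1/2 + 2/5*1/20 + 23/120*1/5 + 7/30*3/20 = 217/1200
d_2 = (X=821/2400, Y=23/80, Z=91/480, W=217/1200)

Answer: 821/2400 23/80 91/480 217/1200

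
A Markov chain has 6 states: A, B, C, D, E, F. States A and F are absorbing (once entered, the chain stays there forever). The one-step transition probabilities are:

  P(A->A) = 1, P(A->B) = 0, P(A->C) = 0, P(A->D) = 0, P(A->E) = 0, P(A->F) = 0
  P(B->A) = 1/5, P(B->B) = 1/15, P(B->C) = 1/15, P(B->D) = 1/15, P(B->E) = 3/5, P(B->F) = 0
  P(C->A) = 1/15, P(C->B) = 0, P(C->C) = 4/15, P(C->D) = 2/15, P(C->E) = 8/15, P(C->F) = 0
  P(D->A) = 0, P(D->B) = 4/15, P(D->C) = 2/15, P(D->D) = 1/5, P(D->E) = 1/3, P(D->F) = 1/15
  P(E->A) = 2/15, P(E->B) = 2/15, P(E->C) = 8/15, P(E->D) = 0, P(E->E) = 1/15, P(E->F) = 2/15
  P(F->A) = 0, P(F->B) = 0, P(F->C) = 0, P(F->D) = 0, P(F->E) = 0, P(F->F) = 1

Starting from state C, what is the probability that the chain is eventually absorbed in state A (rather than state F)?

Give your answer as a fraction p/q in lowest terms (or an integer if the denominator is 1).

Answer: 203/317

Derivation:
Let a_i = P(absorbed in A | start in state i).
Boundary conditions: a_A = 1, a_F = 0.
For each transient state i, a_i = sum_j P(i->j) * a_j:
  a_B = 1/5*a_A + 1/15*a_B + 1/15*a_C + 1/15*a_D + 3/5*a_E + 0*a_F
  a_C = 1/15*a_A + 0*a_B + 4/15*a_C + 2/15*a_D + 8/15*a_E + 0*a_F
  a_D = 0*a_A + 4/15*a_B + 2/15*a_C + 1/5*a_D + 1/3*a_E + 1/15*a_F
  a_E = 2/15*a_A + 2/15*a_B + 8/15*a_C + 0*a_D + 1/15*a_E + 2/15*a_F

Substituting a_A = 1 and a_F = 0, rearrange to (I - Q) a = r where r[i] = P(i -> A):
  [14/15, -1/15, -1/15, -3/5] . (a_B, a_C, a_D, a_E) = 1/5
  [0, 11/15, -2/15, -8/15] . (a_B, a_C, a_D, a_E) = 1/15
  [-4/15, -2/15, 4/5, -1/3] . (a_B, a_C, a_D, a_E) = 0
  [-2/15, -8/15, 0, 14/15] . (a_B, a_C, a_D, a_E) = 2/15

Solving yields:
  a_B = 659/951
  a_C = 203/317
  a_D = 562/951
  a_E = 578/951

Starting state is C, so the absorption probability is a_C = 203/317.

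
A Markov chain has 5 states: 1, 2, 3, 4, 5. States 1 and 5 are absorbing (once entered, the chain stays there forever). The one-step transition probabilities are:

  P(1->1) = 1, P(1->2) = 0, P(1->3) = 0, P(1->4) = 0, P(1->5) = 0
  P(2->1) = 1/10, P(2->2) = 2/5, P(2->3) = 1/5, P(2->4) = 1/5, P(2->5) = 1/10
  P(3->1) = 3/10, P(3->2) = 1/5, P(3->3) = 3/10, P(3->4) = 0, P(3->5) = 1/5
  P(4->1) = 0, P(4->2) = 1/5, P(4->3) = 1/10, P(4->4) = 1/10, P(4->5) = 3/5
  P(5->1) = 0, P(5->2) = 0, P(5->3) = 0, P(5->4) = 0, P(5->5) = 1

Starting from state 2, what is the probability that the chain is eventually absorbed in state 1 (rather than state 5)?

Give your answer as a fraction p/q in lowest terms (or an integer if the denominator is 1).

Let a_i = P(absorbed in 1 | start in state i).
Boundary conditions: a_1 = 1, a_5 = 0.
For each transient state i, a_i = sum_j P(i->j) * a_j:
  a_2 = 1/10*a_1 + 2/5*a_2 + 1/5*a_3 + 1/5*a_4 + 1/10*a_5
  a_3 = 3/10*a_1 + 1/5*a_2 + 3/10*a_3 + 0*a_4 + 1/5*a_5
  a_4 = 0*a_1 + 1/5*a_2 + 1/10*a_3 + 1/10*a_4 + 3/5*a_5

Substituting a_1 = 1 and a_5 = 0, rearrange to (I - Q) a = r where r[i] = P(i -> 1):
  [3/5, -1/5, -1/5] . (a_2, a_3, a_4) = 1/10
  [-1/5, 7/10, 0] . (a_2, a_3, a_4) = 3/10
  [-1/5, -1/10, 9/10] . (a_2, a_3, a_4) = 0

Solving yields:
  a_2 = 123/310
  a_3 = 84/155
  a_4 = 23/155

Starting state is 2, so the absorption probability is a_2 = 123/310.

Answer: 123/310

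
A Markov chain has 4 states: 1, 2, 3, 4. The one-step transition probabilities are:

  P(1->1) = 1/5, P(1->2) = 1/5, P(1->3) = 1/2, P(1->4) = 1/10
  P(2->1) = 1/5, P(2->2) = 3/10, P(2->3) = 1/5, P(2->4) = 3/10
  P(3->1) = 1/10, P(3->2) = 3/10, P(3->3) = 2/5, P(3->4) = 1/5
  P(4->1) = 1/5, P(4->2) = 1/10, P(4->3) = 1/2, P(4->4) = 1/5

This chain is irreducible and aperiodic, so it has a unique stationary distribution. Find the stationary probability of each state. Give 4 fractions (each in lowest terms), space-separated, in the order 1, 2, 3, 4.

Answer: 151/937 227/937 364/937 195/937

Derivation:
The stationary distribution satisfies pi = pi * P, i.e.:
  pi_1 = 1/5*pi_1 + 1/5*pi_2 + 1/10*pi_3 + 1/5*pi_4
  pi_2 = 1/5*pi_1 + 3/10*pi_2 + 3/10*pi_3 + 1/10*pi_4
  pi_3 = 1/2*pi_1 + 1/5*pi_2 + 2/5*pi_3 + 1/2*pi_4
  pi_4 = 1/10*pi_1 + 3/10*pi_2 + 1/5*pi_3 + 1/5*pi_4
with normalization: pi_1 + pi_2 + pi_3 + pi_4 = 1.

Using the first 3 balance equations plus normalization, the linear system A*pi = b is:
  [-4/5, 1/5, 1/10, 1/5] . pi = 0
  [1/5, -7/10, 3/10, 1/10] . pi = 0
  [1/2, 1/5, -3/5, 1/2] . pi = 0
  [1, 1, 1, 1] . pi = 1

Solving yields:
  pi_1 = 151/937
  pi_2 = 227/937
  pi_3 = 364/937
  pi_4 = 195/937

Verification (pi * P):
  151/937*1/5 + 227/937*1/5 + 364/937*1/10 + 195/937*1/5 = 151/937 = pi_1  (ok)
  151/937*1/5 + 227/937*3/10 + 364/937*3/10 + 195/937*1/10 = 227/937 = pi_2  (ok)
  151/937*1/2 + 227/937*1/5 + 364/937*2/5 + 195/937*1/2 = 364/937 = pi_3  (ok)
  151/937*1/10 + 227/937*3/10 + 364/937*1/5 + 195/937*1/5 = 195/937 = pi_4  (ok)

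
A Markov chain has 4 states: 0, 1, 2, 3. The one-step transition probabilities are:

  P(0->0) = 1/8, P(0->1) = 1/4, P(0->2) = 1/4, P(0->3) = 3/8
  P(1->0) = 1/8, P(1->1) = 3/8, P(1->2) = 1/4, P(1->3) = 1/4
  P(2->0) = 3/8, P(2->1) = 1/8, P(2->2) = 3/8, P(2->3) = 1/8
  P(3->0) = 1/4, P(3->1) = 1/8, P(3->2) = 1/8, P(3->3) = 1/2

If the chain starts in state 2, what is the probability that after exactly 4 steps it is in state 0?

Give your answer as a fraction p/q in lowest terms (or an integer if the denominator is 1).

Computing P^4 by repeated multiplication:
P^1 =
  0: [1/8, 1/4, 1/4, 3/8]
  1: [1/8, 3/8, 1/4, 1/4]
  2: [3/8, 1/8, 3/8, 1/8]
  3: [1/4, 1/8, 1/8, 1/2]
P^2 =
  0: [15/64, 13/64, 15/64, 21/64]
  1: [7/32, 15/64, 1/4, 19/64]
  2: [15/64, 13/64, 9/32, 9/32]
  3: [7/32, 3/16, 13/64, 25/64]
P^3 =
  0: [115/512, 105/512, 61/256, 85/256]
  1: [115/512, 27/128, 125/512, 41/128]
  2: [59/256, 105/512, 1/4, 161/512]
  3: [115/512, 51/256, 29/128, 179/512]
P^4 =
  0: [463/2048, 837/4096, 61/256, 1357/4096]
  1: [463/2048, 843/4096, 985/4096, 671/2048]
  2: [929/4096, 105/512, 991/4096, 167/512]
  3: [923/4096, 831/4096, 961/4096, 1381/4096]

(P^4)[2 -> 0] = 929/4096

Answer: 929/4096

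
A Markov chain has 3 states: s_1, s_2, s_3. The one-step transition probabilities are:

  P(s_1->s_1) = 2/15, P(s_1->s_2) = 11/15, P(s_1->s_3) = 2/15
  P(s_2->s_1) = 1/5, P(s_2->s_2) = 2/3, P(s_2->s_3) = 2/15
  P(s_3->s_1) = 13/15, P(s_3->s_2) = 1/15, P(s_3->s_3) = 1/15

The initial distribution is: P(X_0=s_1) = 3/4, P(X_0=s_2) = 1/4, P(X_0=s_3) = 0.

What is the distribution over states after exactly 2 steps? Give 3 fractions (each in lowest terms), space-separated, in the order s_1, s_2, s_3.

Answer: 251/900 179/300 28/225

Derivation:
Propagating the distribution step by step (d_{t+1} = d_t * P):
d_0 = (s_1=3/4, s_2=1/4, s_3=0)
  d_1[s_1] = 3/4*2/15 + 1/4*1/5 + 0*13/15 = 3/20
  d_1[s_2] = 3/4*11/15 + 1/4*2/3 + 0*1/15 = 43/60
  d_1[s_3] = 3/4*2/15 + 1/4*2/15 + 0*1/15 = 2/15
d_1 = (s_1=3/20, s_2=43/60, s_3=2/15)
  d_2[s_1] = 3/20*2/15 + 43/60*1/5 + 2/15*13/15 = 251/900
  d_2[s_2] = 3/20*11/15 + 43/60*2/3 + 2/15*1/15 = 179/300
  d_2[s_3] = 3/20*2/15 + 43/60*2/15 + 2/15*1/15 = 28/225
d_2 = (s_1=251/900, s_2=179/300, s_3=28/225)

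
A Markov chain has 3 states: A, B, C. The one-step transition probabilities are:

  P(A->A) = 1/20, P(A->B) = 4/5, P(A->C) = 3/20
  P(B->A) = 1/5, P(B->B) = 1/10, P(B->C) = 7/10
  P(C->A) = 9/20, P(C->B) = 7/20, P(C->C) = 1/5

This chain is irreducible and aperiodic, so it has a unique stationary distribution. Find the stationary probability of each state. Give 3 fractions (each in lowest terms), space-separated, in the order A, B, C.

The stationary distribution satisfies pi = pi * P, i.e.:
  pi_A = 1/20*pi_A + 1/5*pi_B + 9/20*pi_C
  pi_B = 4/5*pi_A + 1/10*pi_B + 7/20*pi_C
  pi_C = 3/20*pi_A + 7/10*pi_B + 1/5*pi_C
with normalization: pi_A + pi_B + pi_C = 1.

Using the first 2 balance equations plus normalization, the linear system A*pi = b is:
  [-19/20, 1/5, 9/20] . pi = 0
  [4/5, -9/10, 7/20] . pi = 0
  [1, 1, 1] . pi = 1

Solving yields:
  pi_A = 38/149
  pi_B = 277/745
  pi_C = 278/745

Verification (pi * P):
  38/149*1/20 + 277/745*1/5 + 278/745*9/20 = 38/149 = pi_A  (ok)
  38/149*4/5 + 277/745*1/10 + 278/745*7/20 = 277/745 = pi_B  (ok)
  38/149*3/20 + 277/745*7/10 + 278/745*1/5 = 278/745 = pi_C  (ok)

Answer: 38/149 277/745 278/745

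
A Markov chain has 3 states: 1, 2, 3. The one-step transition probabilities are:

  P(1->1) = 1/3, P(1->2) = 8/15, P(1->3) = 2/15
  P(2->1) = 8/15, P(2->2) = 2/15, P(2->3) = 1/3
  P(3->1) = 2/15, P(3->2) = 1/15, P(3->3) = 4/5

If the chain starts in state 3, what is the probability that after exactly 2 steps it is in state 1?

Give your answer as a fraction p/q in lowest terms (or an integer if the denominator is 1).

Computing P^2 by repeated multiplication:
P^1 =
  1: [1/3, 8/15, 2/15]
  2: [8/15, 2/15, 1/3]
  3: [2/15, 1/15, 4/5]
P^2 =
  1: [31/75, 58/225, 74/225]
  2: [22/75, 73/225, 86/225]
  3: [14/75, 2/15, 17/25]

(P^2)[3 -> 1] = 14/75

Answer: 14/75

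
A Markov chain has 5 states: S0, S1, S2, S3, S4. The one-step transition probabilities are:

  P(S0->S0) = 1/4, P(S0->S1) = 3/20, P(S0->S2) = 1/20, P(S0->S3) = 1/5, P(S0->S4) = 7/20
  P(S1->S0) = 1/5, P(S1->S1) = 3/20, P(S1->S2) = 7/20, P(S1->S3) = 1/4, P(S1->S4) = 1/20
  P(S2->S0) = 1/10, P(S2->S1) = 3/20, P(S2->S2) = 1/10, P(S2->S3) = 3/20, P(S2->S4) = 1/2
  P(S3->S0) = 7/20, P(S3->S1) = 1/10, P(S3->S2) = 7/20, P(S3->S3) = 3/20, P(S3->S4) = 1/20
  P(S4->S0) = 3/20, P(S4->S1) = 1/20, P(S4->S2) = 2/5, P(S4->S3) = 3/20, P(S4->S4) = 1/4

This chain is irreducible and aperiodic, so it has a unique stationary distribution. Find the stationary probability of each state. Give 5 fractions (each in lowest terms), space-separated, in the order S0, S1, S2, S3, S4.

Answer: 32159/162799 18572/162799 39647/162799 2145/12523 44536/162799

Derivation:
The stationary distribution satisfies pi = pi * P, i.e.:
  pi_S0 = 1/4*pi_S0 + 1/5*pi_S1 + 1/10*pi_S2 + 7/20*pi_S3 + 3/20*pi_S4
  pi_S1 = 3/20*pi_S0 + 3/20*pi_S1 + 3/20*pi_S2 + 1/10*pi_S3 + 1/20*pi_S4
  pi_S2 = 1/20*pi_S0 + 7/20*pi_S1 + 1/10*pi_S2 + 7/20*pi_S3 + 2/5*pi_S4
  pi_S3 = 1/5*pi_S0 + 1/4*pi_S1 + 3/20*pi_S2 + 3/20*pi_S3 + 3/20*pi_S4
  pi_S4 = 7/20*pi_S0 + 1/20*pi_S1 + 1/2*pi_S2 + 1/20*pi_S3 + 1/4*pi_S4
with normalization: pi_S0 + pi_S1 + pi_S2 + pi_S3 + pi_S4 = 1.

Using the first 4 balance equations plus normalization, the linear system A*pi = b is:
  [-3/4, 1/5, 1/10, 7/20, 3/20] . pi = 0
  [3/20, -17/20, 3/20, 1/10, 1/20] . pi = 0
  [1/20, 7/20, -9/10, 7/20, 2/5] . pi = 0
  [1/5, 1/4, 3/20, -17/20, 3/20] . pi = 0
  [1, 1, 1, 1, 1] . pi = 1

Solving yields:
  pi_S0 = 32159/162799
  pi_S1 = 18572/162799
  pi_S2 = 39647/162799
  pi_S3 = 2145/12523
  pi_S4 = 44536/162799

Verification (pi * P):
  32159/162799*1/4 + 18572/162799*1/5 + 39647/162799*1/10 + 2145/12523*7/20 + 44536/162799*3/20 = 32159/162799 = pi_S0  (ok)
  32159/162799*3/20 + 18572/162799*3/20 + 39647/162799*3/20 + 2145/12523*1/10 + 44536/162799*1/20 = 18572/162799 = pi_S1  (ok)
  32159/162799*1/20 + 18572/162799*7/20 + 39647/162799*1/10 + 2145/12523*7/20 + 44536/162799*2/5 = 39647/162799 = pi_S2  (ok)
  32159/162799*1/5 + 18572/162799*1/4 + 39647/162799*3/20 + 2145/12523*3/20 + 44536/162799*3/20 = 2145/12523 = pi_S3  (ok)
  32159/162799*7/20 + 18572/162799*1/20 + 39647/162799*1/2 + 2145/12523*1/20 + 44536/162799*1/4 = 44536/162799 = pi_S4  (ok)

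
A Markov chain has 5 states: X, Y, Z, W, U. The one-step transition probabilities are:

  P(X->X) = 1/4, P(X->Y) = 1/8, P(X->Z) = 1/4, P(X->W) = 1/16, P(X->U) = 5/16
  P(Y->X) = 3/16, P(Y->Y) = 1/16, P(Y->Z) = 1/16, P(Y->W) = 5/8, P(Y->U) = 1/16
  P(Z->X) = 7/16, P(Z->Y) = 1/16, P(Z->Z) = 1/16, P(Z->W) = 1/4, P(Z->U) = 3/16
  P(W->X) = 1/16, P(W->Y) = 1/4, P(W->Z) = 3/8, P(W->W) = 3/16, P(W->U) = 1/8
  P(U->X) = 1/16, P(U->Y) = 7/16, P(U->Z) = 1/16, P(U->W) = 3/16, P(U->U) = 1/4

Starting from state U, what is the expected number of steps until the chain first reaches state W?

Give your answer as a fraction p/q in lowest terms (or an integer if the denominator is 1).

Let h_i = expected steps to first reach W from state i.
Boundary: h_W = 0.
First-step equations for the other states:
  h_X = 1 + 1/4*h_X + 1/8*h_Y + 1/4*h_Z + 1/16*h_W + 5/16*h_U
  h_Y = 1 + 3/16*h_X + 1/16*h_Y + 1/16*h_Z + 5/8*h_W + 1/16*h_U
  h_Z = 1 + 7/16*h_X + 1/16*h_Y + 1/16*h_Z + 1/4*h_W + 3/16*h_U
  h_U = 1 + 1/16*h_X + 7/16*h_Y + 1/16*h_Z + 3/16*h_W + 1/4*h_U

Substituting h_W = 0 and rearranging gives the linear system (I - Q) h = 1:
  [3/4, -1/8, -1/4, -5/16] . (h_X, h_Y, h_Z, h_U) = 1
  [-3/16, 15/16, -1/16, -1/16] . (h_X, h_Y, h_Z, h_U) = 1
  [-7/16, -1/16, 15/16, -3/16] . (h_X, h_Y, h_Z, h_U) = 1
  [-1/16, -7/16, -1/16, 3/4] . (h_X, h_Y, h_Z, h_U) = 1

Solving yields:
  h_X = 11400/2501
  h_Y = 6208/2501
  h_Z = 10152/2501
  h_U = 8752/2501

Starting state is U, so the expected hitting time is h_U = 8752/2501.

Answer: 8752/2501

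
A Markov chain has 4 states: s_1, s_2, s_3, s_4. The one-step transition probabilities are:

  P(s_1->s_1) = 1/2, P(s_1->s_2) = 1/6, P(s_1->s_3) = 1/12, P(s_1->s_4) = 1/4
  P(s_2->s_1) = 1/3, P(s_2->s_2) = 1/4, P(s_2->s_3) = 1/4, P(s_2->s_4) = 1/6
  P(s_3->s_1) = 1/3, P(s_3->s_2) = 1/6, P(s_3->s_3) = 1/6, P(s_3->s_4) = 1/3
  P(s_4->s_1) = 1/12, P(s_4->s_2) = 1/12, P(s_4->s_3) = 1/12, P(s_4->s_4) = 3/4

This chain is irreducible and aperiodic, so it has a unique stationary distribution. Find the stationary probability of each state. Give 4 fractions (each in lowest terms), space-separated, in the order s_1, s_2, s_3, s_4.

Answer: 60/239 98/717 83/717 356/717

Derivation:
The stationary distribution satisfies pi = pi * P, i.e.:
  pi_s_1 = 1/2*pi_s_1 + 1/3*pi_s_2 + 1/3*pi_s_3 + 1/12*pi_s_4
  pi_s_2 = 1/6*pi_s_1 + 1/4*pi_s_2 + 1/6*pi_s_3 + 1/12*pi_s_4
  pi_s_3 = 1/12*pi_s_1 + 1/4*pi_s_2 + 1/6*pi_s_3 + 1/12*pi_s_4
  pi_s_4 = 1/4*pi_s_1 + 1/6*pi_s_2 + 1/3*pi_s_3 + 3/4*pi_s_4
with normalization: pi_s_1 + pi_s_2 + pi_s_3 + pi_s_4 = 1.

Using the first 3 balance equations plus normalization, the linear system A*pi = b is:
  [-1/2, 1/3, 1/3, 1/12] . pi = 0
  [1/6, -3/4, 1/6, 1/12] . pi = 0
  [1/12, 1/4, -5/6, 1/12] . pi = 0
  [1, 1, 1, 1] . pi = 1

Solving yields:
  pi_s_1 = 60/239
  pi_s_2 = 98/717
  pi_s_3 = 83/717
  pi_s_4 = 356/717

Verification (pi * P):
  60/239*1/2 + 98/717*1/3 + 83/717*1/3 + 356/717*1/12 = 60/239 = pi_s_1  (ok)
  60/239*1/6 + 98/717*1/4 + 83/717*1/6 + 356/717*1/12 = 98/717 = pi_s_2  (ok)
  60/239*1/12 + 98/717*1/4 + 83/717*1/6 + 356/717*1/12 = 83/717 = pi_s_3  (ok)
  60/239*1/4 + 98/717*1/6 + 83/717*1/3 + 356/717*3/4 = 356/717 = pi_s_4  (ok)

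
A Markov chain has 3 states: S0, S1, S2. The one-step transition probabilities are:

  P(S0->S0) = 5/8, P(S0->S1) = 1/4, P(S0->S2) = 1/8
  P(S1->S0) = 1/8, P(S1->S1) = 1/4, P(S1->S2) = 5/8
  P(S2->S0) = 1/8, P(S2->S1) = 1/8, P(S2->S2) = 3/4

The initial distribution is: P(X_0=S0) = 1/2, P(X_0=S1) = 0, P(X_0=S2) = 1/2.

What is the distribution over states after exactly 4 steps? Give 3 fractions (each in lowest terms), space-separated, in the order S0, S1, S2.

Answer: 17/64 1505/8192 4511/8192

Derivation:
Propagating the distribution step by step (d_{t+1} = d_t * P):
d_0 = (S0=1/2, S1=0, S2=1/2)
  d_1[S0] = 1/2*5/8 + 0*1/8 + 1/2*1/8 = 3/8
  d_1[S1] = 1/2*1/4 + 0*1/4 + 1/2*1/8 = 3/16
  d_1[S2] = 1/2*1/8 + 0*5/8 + 1/2*3/4 = 7/16
d_1 = (S0=3/8, S1=3/16, S2=7/16)
  d_2[S0] = 3/8*5/8 + 3/16*1/8 + 7/16*1/8 = 5/16
  d_2[S1] = 3/8*1/4 + 3/16*1/4 + 7/16*1/8 = 25/128
  d_2[S2] = 3/8*1/8 + 3/16*5/8 + 7/16*3/4 = 63/128
d_2 = (S0=5/16, S1=25/128, S2=63/128)
  d_3[S0] = 5/16*5/8 + 25/128*1/8 + 63/128*1/8 = 9/32
  d_3[S1] = 5/16*1/4 + 25/128*1/4 + 63/128*1/8 = 193/1024
  d_3[S2] = 5/16*1/8 + 25/128*5/8 + 63/128*3/4 = 543/1024
d_3 = (S0=9/32, S1=193/1024, S2=543/1024)
  d_4[S0] = 9/32*5/8 + 193/1024*1/8 + 543/1024*1/8 = 17/64
  d_4[S1] = 9/32*1/4 + 193/1024*1/4 + 543/1024*1/8 = 1505/8192
  d_4[S2] = 9/32*1/8 + 193/1024*5/8 + 543/1024*3/4 = 4511/8192
d_4 = (S0=17/64, S1=1505/8192, S2=4511/8192)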